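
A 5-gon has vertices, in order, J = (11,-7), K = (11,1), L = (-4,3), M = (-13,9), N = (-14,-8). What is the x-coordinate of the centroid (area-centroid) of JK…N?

-17/6

Apply the shoelace (surveyor's) formula. First the cross-terms c_i = x_i·y_{i+1} − x_{i+1}·y_i:
  88, 37, 3, 230, 186  ⇒  2A = 544, A = 272.
Then Σ (x_i + x_{i+1})·c_i = -4624, so x̄ = -4624 / (6·272) = -17/6.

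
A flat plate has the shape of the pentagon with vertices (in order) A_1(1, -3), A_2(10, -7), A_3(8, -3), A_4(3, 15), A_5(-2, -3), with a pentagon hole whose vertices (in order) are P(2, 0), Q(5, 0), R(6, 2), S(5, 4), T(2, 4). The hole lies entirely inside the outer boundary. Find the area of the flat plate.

90

Outer boundary:
Apply the shoelace formula: 2A = Σ (x_i·y_{i+1} − x_{i+1}·y_i), indices taken mod 5.
A_1→A_2: (1)(-7) − (10)(-3) = 23
A_2→A_3: (10)(-3) − (8)(-7) = 26
A_3→A_4: (8)(15) − (3)(-3) = 129
A_4→A_5: (3)(-3) − (-2)(15) = 21
A_5→A_1: (-2)(-3) − (1)(-3) = 9
Σ = 208
Area = |Σ|/2 = 104.
Hole:
P→Q: (2)(0) − (5)(0) = 0
Q→R: (5)(2) − (6)(0) = 10
R→S: (6)(4) − (5)(2) = 14
S→T: (5)(4) − (2)(4) = 12
T→P: (2)(0) − (2)(4) = -8
Σ = 28
Area = |Σ|/2 = 14.
Net area = 104 − 14 = 90.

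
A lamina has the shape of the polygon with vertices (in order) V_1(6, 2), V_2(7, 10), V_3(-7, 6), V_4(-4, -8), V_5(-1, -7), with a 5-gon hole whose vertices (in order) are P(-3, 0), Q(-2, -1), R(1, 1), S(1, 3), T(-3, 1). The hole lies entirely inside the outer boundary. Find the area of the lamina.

Outer boundary:
Cross-terms: 46, 112, 80, 20, 40  ⇒  Σ = 298
Area = |Σ|/2 = 149.
Hole:
Σ = (3) + (-1) + (2) + (10) + (3) = 17
Area = |Σ|/2 = 8.5.
Net area = 149 − 8.5 = 140.5.

140.5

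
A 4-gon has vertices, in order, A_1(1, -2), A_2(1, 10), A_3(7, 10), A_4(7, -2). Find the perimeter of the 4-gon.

36

|A_1A_2| = √((0)² + (12)²) = √144 = 12
|A_2A_3| = √((6)² + (0)²) = √36 = 6
|A_3A_4| = √((0)² + (-12)²) = √144 = 12
|A_4A_1| = √((-6)² + (0)²) = √36 = 6
Perimeter = 12 + 6 + 12 + 6 = 36.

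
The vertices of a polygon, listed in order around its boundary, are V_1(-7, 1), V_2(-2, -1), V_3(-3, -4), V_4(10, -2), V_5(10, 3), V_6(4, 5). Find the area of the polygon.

93.5

Apply the shoelace (surveyor's) formula: 2A = Σ (x_i·y_{i+1} − x_{i+1}·y_i), indices taken mod 6.
Cross-terms: 9, 5, 46, 50, 38, 39  ⇒  Σ = 187
Area = |Σ|/2 = 93.5.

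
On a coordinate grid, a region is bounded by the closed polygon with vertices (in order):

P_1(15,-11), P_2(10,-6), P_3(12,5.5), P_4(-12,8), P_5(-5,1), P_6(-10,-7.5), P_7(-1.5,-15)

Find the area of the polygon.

Apply the surveyor's formula: 2A = Σ (x_i·y_{i+1} − x_{i+1}·y_i), indices taken mod 7.
P_1→P_2: (15)(-6) − (10)(-11) = 20
P_2→P_3: (10)(5.5) − (12)(-6) = 127
P_3→P_4: (12)(8) − (-12)(5.5) = 162
P_4→P_5: (-12)(1) − (-5)(8) = 28
P_5→P_6: (-5)(-7.5) − (-10)(1) = 47.5
P_6→P_7: (-10)(-15) − (-1.5)(-7.5) = 138.75
P_7→P_1: (-1.5)(-11) − (15)(-15) = 241.5
Σ = 764.75
Area = |Σ|/2 = 382.375.

382.375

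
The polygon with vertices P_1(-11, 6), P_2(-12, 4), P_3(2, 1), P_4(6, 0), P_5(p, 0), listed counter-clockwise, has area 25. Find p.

8

Write out the shoelace sum; only the two edges meeting at P_5 involve p:
2·Area = [(6·0 − p·0) + (p·6 − (-11)·0)] + 2
       = 6·p + 2 = 50
⇒ p = 8.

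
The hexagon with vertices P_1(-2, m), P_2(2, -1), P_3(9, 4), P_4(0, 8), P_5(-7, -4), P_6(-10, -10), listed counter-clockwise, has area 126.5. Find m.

-8

The doubled signed area Σ (x_i y_{i+1} − x_{i+1} y_i) is linear in m.
With m=0 it equals 157; the coefficient of m is -12 (from the two edges through P_1).
So -12·m + 157 = 2·126.5 = 253 ⇒ m = -8.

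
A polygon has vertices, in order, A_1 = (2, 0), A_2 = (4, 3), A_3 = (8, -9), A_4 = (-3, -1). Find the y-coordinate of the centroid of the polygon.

-242/87

Apply the surveyor's formula. First the cross-terms c_i = x_i·y_{i+1} − x_{i+1}·y_i:
  6, -60, -35, 2  ⇒  2A = -87, A = -43.5.
Then Σ (y_i + y_{i+1})·c_i = 726, so ȳ = 726 / (6·(-43.5)) = -242/87.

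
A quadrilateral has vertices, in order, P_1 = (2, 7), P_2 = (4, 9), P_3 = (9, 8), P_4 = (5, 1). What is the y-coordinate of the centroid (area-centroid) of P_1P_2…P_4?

112/19

Apply the shoelace formula. First the cross-terms c_i = x_i·y_{i+1} − x_{i+1}·y_i:
  -10, -49, -31, 33  ⇒  2A = -57, A = -28.5.
Then Σ (y_i + y_{i+1})·c_i = -1008, so ȳ = -1008 / (6·(-28.5)) = 112/19.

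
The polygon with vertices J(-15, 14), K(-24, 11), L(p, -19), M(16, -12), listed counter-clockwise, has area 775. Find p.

Write out the shoelace sum; only the two edges meeting at L involve p:
2·Area = [((-24)·(-19) − p·11) + (p·(-12) − 16·(-19))] + 215
       = -23·p + 975 = 1550
⇒ p = -25.

-25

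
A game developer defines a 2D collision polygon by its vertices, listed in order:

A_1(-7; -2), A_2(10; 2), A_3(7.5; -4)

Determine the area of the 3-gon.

Apply Gauss's area formula: 2A = Σ (x_i·y_{i+1} − x_{i+1}·y_i), indices taken mod 3.
Σ = (6) + (-55) + (-43) = -92
Area = |Σ|/2 = 46.

46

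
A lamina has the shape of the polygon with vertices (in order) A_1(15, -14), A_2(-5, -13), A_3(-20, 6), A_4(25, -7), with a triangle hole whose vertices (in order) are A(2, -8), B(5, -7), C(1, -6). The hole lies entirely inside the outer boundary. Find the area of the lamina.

Outer boundary:
Apply the shoelace formula: 2A = Σ (x_i·y_{i+1} − x_{i+1}·y_i), indices taken mod 4.
Cross-terms: -265, -290, -10, -245  ⇒  Σ = -810
Area = |Σ|/2 = 405.
Hole:
Apply the surveyor's formula: 2A = Σ (x_i·y_{i+1} − x_{i+1}·y_i), indices taken mod 3.
Σ = (26) + (-23) + (4) = 7
Area = |Σ|/2 = 3.5.
Net area = 405 − 3.5 = 401.5.

401.5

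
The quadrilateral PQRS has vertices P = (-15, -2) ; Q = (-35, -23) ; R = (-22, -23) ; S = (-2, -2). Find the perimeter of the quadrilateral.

|PQ| = √((-20)² + (-21)²) = √841 = 29
|QR| = √((13)² + (0)²) = √169 = 13
|RS| = √((20)² + (21)²) = √841 = 29
|SP| = √((-13)² + (0)²) = √169 = 13
Perimeter = 29 + 13 + 29 + 13 = 84.

84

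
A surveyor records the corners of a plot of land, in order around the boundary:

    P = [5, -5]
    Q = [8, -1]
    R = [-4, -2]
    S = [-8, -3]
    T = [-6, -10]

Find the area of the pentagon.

76.5

Apply Gauss's area formula: 2A = Σ (x_i·y_{i+1} − x_{i+1}·y_i), indices taken mod 5.
Cross-terms: 35, -20, -4, 62, 80  ⇒  Σ = 153
Area = |Σ|/2 = 76.5.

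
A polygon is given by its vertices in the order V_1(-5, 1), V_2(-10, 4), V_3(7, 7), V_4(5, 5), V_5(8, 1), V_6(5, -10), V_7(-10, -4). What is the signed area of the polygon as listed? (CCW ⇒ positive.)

-189

Apply Gauss's area formula: 2A = Σ (x_i·y_{i+1} − x_{i+1}·y_i), indices taken mod 7.
Σ = (-10) + (-98) + (0) + (-35) + (-85) + (-120) + (-30) = -378
Signed area = Σ/2 = -189 (negative ⇒ clockwise traversal).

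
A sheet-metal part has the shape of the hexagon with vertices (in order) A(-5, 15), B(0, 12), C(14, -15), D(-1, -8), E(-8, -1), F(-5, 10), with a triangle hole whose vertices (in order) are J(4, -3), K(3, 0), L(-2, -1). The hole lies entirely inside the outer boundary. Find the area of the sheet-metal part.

256

Outer boundary:
Σ = (-60) + (-168) + (-127) + (-63) + (-85) + (-25) = -528
Area = |Σ|/2 = 264.
Hole:
Apply Gauss's area formula: 2A = Σ (x_i·y_{i+1} − x_{i+1}·y_i), indices taken mod 3.
Cross-terms: 9, -3, 10  ⇒  Σ = 16
Area = |Σ|/2 = 8.
Net area = 264 − 8 = 256.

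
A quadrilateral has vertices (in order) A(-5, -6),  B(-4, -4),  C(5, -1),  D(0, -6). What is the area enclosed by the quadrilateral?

20

Apply Gauss's area formula: 2A = Σ (x_i·y_{i+1} − x_{i+1}·y_i), indices taken mod 4.
Σ = (-4) + (24) + (-30) + (-30) = -40
Area = |Σ|/2 = 20.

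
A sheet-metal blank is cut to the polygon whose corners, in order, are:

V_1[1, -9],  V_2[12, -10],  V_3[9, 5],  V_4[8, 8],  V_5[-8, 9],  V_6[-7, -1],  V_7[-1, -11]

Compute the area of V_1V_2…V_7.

Apply the surveyor's formula: 2A = Σ (x_i·y_{i+1} − x_{i+1}·y_i), indices taken mod 7.
Σ = (98) + (150) + (32) + (136) + (71) + (76) + (20) = 583
Area = |Σ|/2 = 291.5.

291.5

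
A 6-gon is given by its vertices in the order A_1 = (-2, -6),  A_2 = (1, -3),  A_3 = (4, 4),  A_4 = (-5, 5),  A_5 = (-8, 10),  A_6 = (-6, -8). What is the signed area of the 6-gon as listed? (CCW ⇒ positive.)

Cross-terms: 12, 16, 40, -10, 124, 20  ⇒  Σ = 202
Signed area = Σ/2 = 101 (positive ⇒ counter-clockwise traversal).

101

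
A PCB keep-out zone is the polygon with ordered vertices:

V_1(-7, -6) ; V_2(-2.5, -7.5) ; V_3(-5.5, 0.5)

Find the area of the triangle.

Apply the shoelace (surveyor's) formula: 2A = Σ (x_i·y_{i+1} − x_{i+1}·y_i), indices taken mod 3.
Σ = (37.5) + (-42.5) + (36.5) = 31.5
Area = |Σ|/2 = 15.75.

15.75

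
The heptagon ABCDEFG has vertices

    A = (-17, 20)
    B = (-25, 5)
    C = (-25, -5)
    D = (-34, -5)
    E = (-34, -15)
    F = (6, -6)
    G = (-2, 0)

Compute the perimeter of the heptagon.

122

|AB| = √((-8)² + (-15)²) = √289 = 17
|BC| = √((0)² + (-10)²) = √100 = 10
|CD| = √((-9)² + (0)²) = √81 = 9
|DE| = √((0)² + (-10)²) = √100 = 10
|EF| = √((40)² + (9)²) = √1681 = 41
|FG| = √((-8)² + (6)²) = √100 = 10
|GA| = √((-15)² + (20)²) = √625 = 25
Perimeter = 17 + 10 + 9 + 10 + 41 + 10 + 25 = 122.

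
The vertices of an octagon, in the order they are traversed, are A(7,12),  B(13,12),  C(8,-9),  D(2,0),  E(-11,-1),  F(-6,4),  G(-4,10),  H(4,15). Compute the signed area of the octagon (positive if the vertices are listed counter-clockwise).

-260

Apply the surveyor's formula: 2A = Σ (x_i·y_{i+1} − x_{i+1}·y_i), indices taken mod 8.
A→B: (7)(12) − (13)(12) = -72
B→C: (13)(-9) − (8)(12) = -213
C→D: (8)(0) − (2)(-9) = 18
D→E: (2)(-1) − (-11)(0) = -2
E→F: (-11)(4) − (-6)(-1) = -50
F→G: (-6)(10) − (-4)(4) = -44
G→H: (-4)(15) − (4)(10) = -100
H→A: (4)(12) − (7)(15) = -57
Σ = -520
Signed area = Σ/2 = -260 (negative ⇒ clockwise traversal).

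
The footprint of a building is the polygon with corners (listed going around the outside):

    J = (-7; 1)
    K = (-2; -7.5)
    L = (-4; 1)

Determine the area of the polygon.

Cross-terms: 54.5, -32, 3  ⇒  Σ = 25.5
Area = |Σ|/2 = 12.75.

12.75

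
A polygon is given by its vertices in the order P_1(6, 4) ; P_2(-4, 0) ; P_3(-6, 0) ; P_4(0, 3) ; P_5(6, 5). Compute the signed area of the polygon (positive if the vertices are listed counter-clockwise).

-13

Cross-terms: 16, 0, -18, -18, -6  ⇒  Σ = -26
Signed area = Σ/2 = -13 (negative ⇒ clockwise traversal).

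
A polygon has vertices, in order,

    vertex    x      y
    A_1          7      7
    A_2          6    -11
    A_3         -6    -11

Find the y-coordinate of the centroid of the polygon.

Apply Gauss's area formula. First the cross-terms c_i = x_i·y_{i+1} − x_{i+1}·y_i:
  -119, -132, 35  ⇒  2A = -216, A = -108.
Then Σ (y_i + y_{i+1})·c_i = 3240, so ȳ = 3240 / (6·(-108)) = -5.

-5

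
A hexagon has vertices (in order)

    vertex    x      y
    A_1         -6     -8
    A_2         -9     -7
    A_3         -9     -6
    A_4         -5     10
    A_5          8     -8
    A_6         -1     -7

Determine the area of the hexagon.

148.5

Apply the shoelace (surveyor's) formula: 2A = Σ (x_i·y_{i+1} − x_{i+1}·y_i), indices taken mod 6.
Cross-terms: -30, -9, -120, -40, -64, -34  ⇒  Σ = -297
Area = |Σ|/2 = 148.5.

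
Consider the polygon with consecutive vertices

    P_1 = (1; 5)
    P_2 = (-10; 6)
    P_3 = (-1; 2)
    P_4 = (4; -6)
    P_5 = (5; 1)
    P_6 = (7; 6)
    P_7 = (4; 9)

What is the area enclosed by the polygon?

Apply the surveyor's formula: 2A = Σ (x_i·y_{i+1} − x_{i+1}·y_i), indices taken mod 7.
Cross-terms: 56, -14, -2, 34, 23, 39, 11  ⇒  Σ = 147
Area = |Σ|/2 = 73.5.

73.5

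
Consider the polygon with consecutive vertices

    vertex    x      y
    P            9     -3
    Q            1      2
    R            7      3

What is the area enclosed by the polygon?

Apply Gauss's area formula: 2A = Σ (x_i·y_{i+1} − x_{i+1}·y_i), indices taken mod 3.
Cross-terms: 21, -11, -48  ⇒  Σ = -38
Area = |Σ|/2 = 19.

19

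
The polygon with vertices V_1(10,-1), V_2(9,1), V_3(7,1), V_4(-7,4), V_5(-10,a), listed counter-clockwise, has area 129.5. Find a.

Write out the shoelace sum; only the two edges meeting at V_5 involve a:
2·Area = [((-7)·a − (-10)·4) + ((-10)·(-1) − 10·a)] + 56
       = -17·a + 106 = 259
⇒ a = -9.

-9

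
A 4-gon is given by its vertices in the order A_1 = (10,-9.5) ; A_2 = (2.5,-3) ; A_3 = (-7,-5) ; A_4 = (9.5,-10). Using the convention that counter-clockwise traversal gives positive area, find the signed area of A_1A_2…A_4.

Apply Gauss's area formula: 2A = Σ (x_i·y_{i+1} − x_{i+1}·y_i), indices taken mod 4.
A_1→A_2: (10)(-3) − (2.5)(-9.5) = -6.25
A_2→A_3: (2.5)(-5) − (-7)(-3) = -33.5
A_3→A_4: (-7)(-10) − (9.5)(-5) = 117.5
A_4→A_1: (9.5)(-9.5) − (10)(-10) = 9.75
Σ = 87.5
Signed area = Σ/2 = 43.75 (positive ⇒ counter-clockwise traversal).

43.75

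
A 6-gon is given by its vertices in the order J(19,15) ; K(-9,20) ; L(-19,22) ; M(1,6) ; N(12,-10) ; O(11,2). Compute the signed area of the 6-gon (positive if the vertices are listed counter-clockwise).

Cross-terms: 515, 182, -136, -82, 134, 127  ⇒  Σ = 740
Signed area = Σ/2 = 370 (positive ⇒ counter-clockwise traversal).

370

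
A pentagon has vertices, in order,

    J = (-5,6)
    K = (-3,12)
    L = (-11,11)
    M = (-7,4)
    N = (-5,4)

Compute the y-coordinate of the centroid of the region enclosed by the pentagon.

Apply Gauss's area formula. First the cross-terms c_i = x_i·y_{i+1} − x_{i+1}·y_i:
  -42, 99, 33, -8, -10  ⇒  2A = 72, A = 36.
Then Σ (y_i + y_{i+1})·c_i = 1852, so ȳ = 1852 / (6·36) = 463/54.

463/54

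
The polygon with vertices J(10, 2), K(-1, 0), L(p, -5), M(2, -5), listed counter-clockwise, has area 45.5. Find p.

-4

Write out the shoelace sum; only the two edges meeting at L involve p:
2·Area = [((-1)·(-5) − p·0) + (p·(-5) − 2·(-5))] + 56
       = -5·p + 71 = 91
⇒ p = -4.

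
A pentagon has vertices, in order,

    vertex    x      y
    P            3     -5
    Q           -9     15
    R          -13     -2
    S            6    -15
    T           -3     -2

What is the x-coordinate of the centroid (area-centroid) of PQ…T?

Apply the shoelace formula. First the cross-terms c_i = x_i·y_{i+1} − x_{i+1}·y_i:
  0, 213, 207, -57, 21  ⇒  2A = 384, A = 192.
Then Σ (x_i + x_{i+1})·c_i = -6306, so x̄ = -6306 / (6·192) = -1051/192.

-1051/192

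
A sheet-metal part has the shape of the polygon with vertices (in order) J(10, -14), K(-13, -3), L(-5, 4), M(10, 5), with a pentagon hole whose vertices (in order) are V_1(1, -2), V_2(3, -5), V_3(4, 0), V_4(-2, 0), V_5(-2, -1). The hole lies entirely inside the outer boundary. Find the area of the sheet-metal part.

253

Outer boundary:
Apply the surveyor's formula: 2A = Σ (x_i·y_{i+1} − x_{i+1}·y_i), indices taken mod 4.
Σ = (-212) + (-67) + (-65) + (-190) = -534
Area = |Σ|/2 = 267.
Hole:
Apply the shoelace (surveyor's) formula: 2A = Σ (x_i·y_{i+1} − x_{i+1}·y_i), indices taken mod 5.
V_1→V_2: (1)(-5) − (3)(-2) = 1
V_2→V_3: (3)(0) − (4)(-5) = 20
V_3→V_4: (4)(0) − (-2)(0) = 0
V_4→V_5: (-2)(-1) − (-2)(0) = 2
V_5→V_1: (-2)(-2) − (1)(-1) = 5
Σ = 28
Area = |Σ|/2 = 14.
Net area = 267 − 14 = 253.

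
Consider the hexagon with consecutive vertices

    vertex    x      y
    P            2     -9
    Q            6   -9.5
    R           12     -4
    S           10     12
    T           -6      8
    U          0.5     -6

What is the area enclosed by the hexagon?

Apply the shoelace formula: 2A = Σ (x_i·y_{i+1} − x_{i+1}·y_i), indices taken mod 6.
Σ = (35) + (90) + (184) + (152) + (32) + (7.5) = 500.5
Area = |Σ|/2 = 250.25.

250.25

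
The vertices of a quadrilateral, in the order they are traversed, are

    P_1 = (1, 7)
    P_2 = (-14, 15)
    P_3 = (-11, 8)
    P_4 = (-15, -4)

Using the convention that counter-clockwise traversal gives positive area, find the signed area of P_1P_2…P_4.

Σ = (113) + (53) + (164) + (-101) = 229
Signed area = Σ/2 = 114.5 (positive ⇒ counter-clockwise traversal).

114.5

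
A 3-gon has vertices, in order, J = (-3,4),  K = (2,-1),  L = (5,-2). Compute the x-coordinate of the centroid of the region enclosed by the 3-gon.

4/3

Apply the shoelace (surveyor's) formula. First the cross-terms c_i = x_i·y_{i+1} − x_{i+1}·y_i:
  -5, 1, 14  ⇒  2A = 10, A = 5.
Then Σ (x_i + x_{i+1})·c_i = 40, so x̄ = 40 / (6·5) = 4/3.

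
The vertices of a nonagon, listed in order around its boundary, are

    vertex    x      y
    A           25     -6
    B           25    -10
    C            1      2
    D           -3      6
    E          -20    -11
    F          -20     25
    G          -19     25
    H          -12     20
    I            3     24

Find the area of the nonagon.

833

Σ = (-100) + (60) + (12) + (153) + (-720) + (-25) + (-80) + (-348) + (-618) = -1666
Area = |Σ|/2 = 833.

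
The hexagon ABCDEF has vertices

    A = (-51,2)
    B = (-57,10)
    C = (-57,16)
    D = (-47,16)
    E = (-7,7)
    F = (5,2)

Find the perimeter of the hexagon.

136

|AB| = √((-6)² + (8)²) = √100 = 10
|BC| = √((0)² + (6)²) = √36 = 6
|CD| = √((10)² + (0)²) = √100 = 10
|DE| = √((40)² + (-9)²) = √1681 = 41
|EF| = √((12)² + (-5)²) = √169 = 13
|FA| = √((-56)² + (0)²) = √3136 = 56
Perimeter = 10 + 6 + 10 + 41 + 13 + 56 = 136.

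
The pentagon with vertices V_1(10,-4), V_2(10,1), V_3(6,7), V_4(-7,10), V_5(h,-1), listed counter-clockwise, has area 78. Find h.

6

Write out the shoelace sum; only the two edges meeting at V_5 involve h:
2·Area = [((-7)·(-1) − h·10) + (h·(-4) − 10·(-1))] + 223
       = -14·h + 240 = 156
⇒ h = 6.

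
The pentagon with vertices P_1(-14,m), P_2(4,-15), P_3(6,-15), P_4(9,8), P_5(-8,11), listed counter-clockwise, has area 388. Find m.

-3

The doubled signed area Σ (x_i y_{i+1} − x_{i+1} y_i) is linear in m.
With m=0 it equals 740; the coefficient of m is -12 (from the two edges through P_1).
So -12·m + 740 = 2·388 = 776 ⇒ m = -3.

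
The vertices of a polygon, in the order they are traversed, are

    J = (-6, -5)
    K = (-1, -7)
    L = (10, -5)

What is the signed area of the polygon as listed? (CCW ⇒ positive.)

Apply the shoelace (surveyor's) formula: 2A = Σ (x_i·y_{i+1} − x_{i+1}·y_i), indices taken mod 3.
Cross-terms: 37, 75, -80  ⇒  Σ = 32
Signed area = Σ/2 = 16 (positive ⇒ counter-clockwise traversal).

16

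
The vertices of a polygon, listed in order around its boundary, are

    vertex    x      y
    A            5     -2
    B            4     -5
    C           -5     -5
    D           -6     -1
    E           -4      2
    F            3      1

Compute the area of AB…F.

62

Apply the shoelace formula: 2A = Σ (x_i·y_{i+1} − x_{i+1}·y_i), indices taken mod 6.
Cross-terms: -17, -45, -25, -16, -10, -11  ⇒  Σ = -124
Area = |Σ|/2 = 62.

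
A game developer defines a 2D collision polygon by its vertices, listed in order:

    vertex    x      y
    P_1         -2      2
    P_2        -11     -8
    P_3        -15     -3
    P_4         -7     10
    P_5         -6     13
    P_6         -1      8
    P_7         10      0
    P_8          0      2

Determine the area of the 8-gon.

Apply the shoelace (surveyor's) formula: 2A = Σ (x_i·y_{i+1} − x_{i+1}·y_i), indices taken mod 8.
Σ = (38) + (-87) + (-171) + (-31) + (-35) + (-80) + (20) + (4) = -342
Area = |Σ|/2 = 171.

171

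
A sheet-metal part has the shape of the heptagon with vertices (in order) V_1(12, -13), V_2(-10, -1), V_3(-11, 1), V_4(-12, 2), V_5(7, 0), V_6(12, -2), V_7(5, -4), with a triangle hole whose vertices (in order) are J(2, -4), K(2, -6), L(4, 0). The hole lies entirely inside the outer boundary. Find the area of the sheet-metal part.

126

Outer boundary:
Apply the shoelace (surveyor's) formula: 2A = Σ (x_i·y_{i+1} − x_{i+1}·y_i), indices taken mod 7.
Σ = (-142) + (-21) + (-10) + (-14) + (-14) + (-38) + (-17) = -256
Area = |Σ|/2 = 128.
Hole:
J→K: (2)(-6) − (2)(-4) = -4
K→L: (2)(0) − (4)(-6) = 24
L→J: (4)(-4) − (2)(0) = -16
Σ = 4
Area = |Σ|/2 = 2.
Net area = 128 − 2 = 126.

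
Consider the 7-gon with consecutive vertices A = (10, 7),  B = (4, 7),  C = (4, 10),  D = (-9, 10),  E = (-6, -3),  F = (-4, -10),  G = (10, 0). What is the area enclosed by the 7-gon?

Σ = (42) + (12) + (130) + (87) + (48) + (100) + (70) = 489
Area = |Σ|/2 = 244.5.

244.5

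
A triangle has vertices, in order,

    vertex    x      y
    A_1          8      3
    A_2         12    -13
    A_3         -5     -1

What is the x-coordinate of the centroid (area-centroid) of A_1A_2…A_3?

5

Apply the surveyor's formula. First the cross-terms c_i = x_i·y_{i+1} − x_{i+1}·y_i:
  -140, -77, -7  ⇒  2A = -224, A = -112.
Then Σ (x_i + x_{i+1})·c_i = -3360, so x̄ = -3360 / (6·(-112)) = 5.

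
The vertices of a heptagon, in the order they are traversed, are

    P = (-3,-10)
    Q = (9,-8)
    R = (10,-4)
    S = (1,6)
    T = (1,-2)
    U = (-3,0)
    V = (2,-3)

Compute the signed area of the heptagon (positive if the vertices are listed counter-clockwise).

Apply the shoelace formula: 2A = Σ (x_i·y_{i+1} − x_{i+1}·y_i), indices taken mod 7.
P→Q: (-3)(-8) − (9)(-10) = 114
Q→R: (9)(-4) − (10)(-8) = 44
R→S: (10)(6) − (1)(-4) = 64
S→T: (1)(-2) − (1)(6) = -8
T→U: (1)(0) − (-3)(-2) = -6
U→V: (-3)(-3) − (2)(0) = 9
V→P: (2)(-10) − (-3)(-3) = -29
Σ = 188
Signed area = Σ/2 = 94 (positive ⇒ counter-clockwise traversal).

94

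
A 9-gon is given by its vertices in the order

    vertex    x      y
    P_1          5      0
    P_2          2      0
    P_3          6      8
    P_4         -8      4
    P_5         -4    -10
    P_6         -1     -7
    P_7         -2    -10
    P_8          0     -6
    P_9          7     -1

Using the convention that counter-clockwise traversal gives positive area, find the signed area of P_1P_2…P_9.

136.5

Apply the shoelace formula: 2A = Σ (x_i·y_{i+1} − x_{i+1}·y_i), indices taken mod 9.
Σ = (0) + (16) + (88) + (96) + (18) + (-4) + (12) + (42) + (5) = 273
Signed area = Σ/2 = 136.5 (positive ⇒ counter-clockwise traversal).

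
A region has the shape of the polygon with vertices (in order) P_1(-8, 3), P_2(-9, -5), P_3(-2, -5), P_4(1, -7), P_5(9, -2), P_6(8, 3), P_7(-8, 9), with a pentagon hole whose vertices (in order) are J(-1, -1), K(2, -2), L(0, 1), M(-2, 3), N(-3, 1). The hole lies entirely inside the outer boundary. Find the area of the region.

175

Outer boundary:
P_1→P_2: (-8)(-5) − (-9)(3) = 67
P_2→P_3: (-9)(-5) − (-2)(-5) = 35
P_3→P_4: (-2)(-7) − (1)(-5) = 19
P_4→P_5: (1)(-2) − (9)(-7) = 61
P_5→P_6: (9)(3) − (8)(-2) = 43
P_6→P_7: (8)(9) − (-8)(3) = 96
P_7→P_1: (-8)(3) − (-8)(9) = 48
Σ = 369
Area = |Σ|/2 = 184.5.
Hole:
Apply the shoelace formula: 2A = Σ (x_i·y_{i+1} − x_{i+1}·y_i), indices taken mod 5.
J→K: (-1)(-2) − (2)(-1) = 4
K→L: (2)(1) − (0)(-2) = 2
L→M: (0)(3) − (-2)(1) = 2
M→N: (-2)(1) − (-3)(3) = 7
N→J: (-3)(-1) − (-1)(1) = 4
Σ = 19
Area = |Σ|/2 = 9.5.
Net area = 184.5 − 9.5 = 175.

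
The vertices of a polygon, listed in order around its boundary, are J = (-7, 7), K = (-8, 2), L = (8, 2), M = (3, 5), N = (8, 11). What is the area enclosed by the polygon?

85

Apply the shoelace formula: 2A = Σ (x_i·y_{i+1} − x_{i+1}·y_i), indices taken mod 5.
Σ = (42) + (-32) + (34) + (-7) + (133) = 170
Area = |Σ|/2 = 85.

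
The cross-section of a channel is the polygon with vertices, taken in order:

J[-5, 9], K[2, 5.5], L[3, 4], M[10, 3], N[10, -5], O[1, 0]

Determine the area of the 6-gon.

Apply Gauss's area formula: 2A = Σ (x_i·y_{i+1} − x_{i+1}·y_i), indices taken mod 6.
Cross-terms: -45.5, -8.5, -31, -80, 5, 9  ⇒  Σ = -151
Area = |Σ|/2 = 75.5.

75.5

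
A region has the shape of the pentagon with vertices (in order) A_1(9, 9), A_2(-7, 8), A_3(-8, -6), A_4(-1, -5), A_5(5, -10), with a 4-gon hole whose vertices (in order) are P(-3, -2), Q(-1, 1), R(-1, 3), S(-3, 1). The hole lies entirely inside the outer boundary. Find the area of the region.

Outer boundary:
Apply the shoelace formula: 2A = Σ (x_i·y_{i+1} − x_{i+1}·y_i), indices taken mod 5.
Cross-terms: 135, 106, 34, 35, 135  ⇒  Σ = 445
Area = |Σ|/2 = 222.5.
Hole:
Apply Gauss's area formula: 2A = Σ (x_i·y_{i+1} − x_{i+1}·y_i), indices taken mod 4.
P→Q: (-3)(1) − (-1)(-2) = -5
Q→R: (-1)(3) − (-1)(1) = -2
R→S: (-1)(1) − (-3)(3) = 8
S→P: (-3)(-2) − (-3)(1) = 9
Σ = 10
Area = |Σ|/2 = 5.
Net area = 222.5 − 5 = 217.5.

217.5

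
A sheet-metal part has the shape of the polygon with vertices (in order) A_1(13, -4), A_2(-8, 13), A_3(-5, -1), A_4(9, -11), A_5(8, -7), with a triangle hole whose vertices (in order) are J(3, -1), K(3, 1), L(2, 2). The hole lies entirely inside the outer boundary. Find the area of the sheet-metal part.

178

Outer boundary:
Apply Gauss's area formula: 2A = Σ (x_i·y_{i+1} − x_{i+1}·y_i), indices taken mod 5.
Σ = (137) + (73) + (64) + (25) + (59) = 358
Area = |Σ|/2 = 179.
Hole:
Apply Gauss's area formula: 2A = Σ (x_i·y_{i+1} − x_{i+1}·y_i), indices taken mod 3.
J→K: (3)(1) − (3)(-1) = 6
K→L: (3)(2) − (2)(1) = 4
L→J: (2)(-1) − (3)(2) = -8
Σ = 2
Area = |Σ|/2 = 1.
Net area = 179 − 1 = 178.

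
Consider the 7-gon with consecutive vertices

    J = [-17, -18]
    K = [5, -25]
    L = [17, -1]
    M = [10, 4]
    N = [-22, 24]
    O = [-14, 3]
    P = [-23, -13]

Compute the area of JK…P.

1027.5

Σ = (515) + (420) + (78) + (328) + (270) + (251) + (193) = 2055
Area = |Σ|/2 = 1027.5.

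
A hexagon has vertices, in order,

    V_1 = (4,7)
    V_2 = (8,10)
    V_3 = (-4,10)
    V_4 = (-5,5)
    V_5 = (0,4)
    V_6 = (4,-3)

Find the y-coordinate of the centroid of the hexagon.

1271/207

Apply the shoelace formula. First the cross-terms c_i = x_i·y_{i+1} − x_{i+1}·y_i:
  -16, 120, 30, -20, -16, 40  ⇒  2A = 138, A = 69.
Then Σ (y_i + y_{i+1})·c_i = 2542, so ȳ = 2542 / (6·69) = 1271/207.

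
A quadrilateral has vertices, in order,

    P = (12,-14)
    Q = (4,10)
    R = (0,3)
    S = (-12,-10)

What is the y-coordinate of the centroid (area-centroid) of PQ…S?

Apply the shoelace formula. First the cross-terms c_i = x_i·y_{i+1} − x_{i+1}·y_i:
  176, 12, 36, 288  ⇒  2A = 512, A = 256.
Then Σ (y_i + y_{i+1})·c_i = -7712, so ȳ = -7712 / (6·256) = -241/48.

-241/48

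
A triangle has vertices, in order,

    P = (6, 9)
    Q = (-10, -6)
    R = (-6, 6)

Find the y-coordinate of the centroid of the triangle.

Apply the shoelace formula. First the cross-terms c_i = x_i·y_{i+1} − x_{i+1}·y_i:
  54, -96, -90  ⇒  2A = -132, A = -66.
Then Σ (y_i + y_{i+1})·c_i = -1188, so ȳ = -1188 / (6·(-66)) = 3.

3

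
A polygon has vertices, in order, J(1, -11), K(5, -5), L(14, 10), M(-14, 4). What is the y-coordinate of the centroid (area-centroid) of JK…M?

83/86

Apply the shoelace (surveyor's) formula. First the cross-terms c_i = x_i·y_{i+1} − x_{i+1}·y_i:
  50, 120, 196, 150  ⇒  2A = 516, A = 258.
Then Σ (y_i + y_{i+1})·c_i = 1494, so ȳ = 1494 / (6·258) = 83/86.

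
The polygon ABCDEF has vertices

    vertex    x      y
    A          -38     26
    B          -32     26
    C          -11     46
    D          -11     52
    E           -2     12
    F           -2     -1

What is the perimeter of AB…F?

140

|AB| = √((6)² + (0)²) = √36 = 6
|BC| = √((21)² + (20)²) = √841 = 29
|CD| = √((0)² + (6)²) = √36 = 6
|DE| = √((9)² + (-40)²) = √1681 = 41
|EF| = √((0)² + (-13)²) = √169 = 13
|FA| = √((-36)² + (27)²) = √2025 = 45
Perimeter = 6 + 29 + 6 + 41 + 13 + 45 = 140.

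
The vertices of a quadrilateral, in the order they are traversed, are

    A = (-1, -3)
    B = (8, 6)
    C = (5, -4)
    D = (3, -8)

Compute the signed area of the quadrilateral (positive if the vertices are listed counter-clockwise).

Σ = (18) + (-62) + (-28) + (-17) = -89
Signed area = Σ/2 = -44.5 (negative ⇒ clockwise traversal).

-44.5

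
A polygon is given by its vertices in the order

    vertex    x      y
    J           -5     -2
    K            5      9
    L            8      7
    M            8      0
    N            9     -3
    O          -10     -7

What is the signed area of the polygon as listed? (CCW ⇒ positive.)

-130

Apply the shoelace (surveyor's) formula: 2A = Σ (x_i·y_{i+1} − x_{i+1}·y_i), indices taken mod 6.
Cross-terms: -35, -37, -56, -24, -93, -15  ⇒  Σ = -260
Signed area = Σ/2 = -130 (negative ⇒ clockwise traversal).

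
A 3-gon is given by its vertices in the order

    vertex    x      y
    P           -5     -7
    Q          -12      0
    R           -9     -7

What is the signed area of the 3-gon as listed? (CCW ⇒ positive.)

P→Q: (-5)(0) − (-12)(-7) = -84
Q→R: (-12)(-7) − (-9)(0) = 84
R→P: (-9)(-7) − (-5)(-7) = 28
Σ = 28
Signed area = Σ/2 = 14 (positive ⇒ counter-clockwise traversal).

14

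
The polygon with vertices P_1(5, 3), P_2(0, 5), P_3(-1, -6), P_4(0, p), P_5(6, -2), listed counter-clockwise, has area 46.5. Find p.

-5

The doubled signed area Σ (x_i y_{i+1} − x_{i+1} y_i) is linear in p.
With p=0 it equals 58; the coefficient of p is -7 (from the two edges through P_4).
So -7·p + 58 = 2·46.5 = 93 ⇒ p = -5.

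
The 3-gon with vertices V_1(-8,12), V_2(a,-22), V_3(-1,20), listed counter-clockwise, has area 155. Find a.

Write out the shoelace sum; only the two edges meeting at V_2 involve a:
2·Area = [((-8)·(-22) − a·12) + (a·20 − (-1)·(-22))] + 148
       = 8·a + 302 = 310
⇒ a = 1.

1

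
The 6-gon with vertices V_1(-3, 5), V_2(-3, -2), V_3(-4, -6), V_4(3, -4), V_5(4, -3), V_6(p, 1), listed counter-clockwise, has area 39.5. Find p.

The doubled signed area Σ (x_i y_{i+1} − x_{i+1} y_i) is linear in p.
With p=0 it equals 79; the coefficient of p is 8 (from the two edges through V_6).
So 8·p + 79 = 2·39.5 = 79 ⇒ p = 0.

0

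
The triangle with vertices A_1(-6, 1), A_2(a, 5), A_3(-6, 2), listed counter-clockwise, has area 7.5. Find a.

The doubled signed area Σ (x_i y_{i+1} − x_{i+1} y_i) is linear in a.
With a=0 it equals 6; the coefficient of a is 1 (from the two edges through A_2).
So 1·a + 6 = 2·7.5 = 15 ⇒ a = 9.

9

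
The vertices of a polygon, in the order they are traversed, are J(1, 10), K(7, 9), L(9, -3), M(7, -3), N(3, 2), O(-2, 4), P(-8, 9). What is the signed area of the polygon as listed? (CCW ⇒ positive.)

-102.5

Apply the surveyor's formula: 2A = Σ (x_i·y_{i+1} − x_{i+1}·y_i), indices taken mod 7.
Σ = (-61) + (-102) + (-6) + (23) + (16) + (14) + (-89) = -205
Signed area = Σ/2 = -102.5 (negative ⇒ clockwise traversal).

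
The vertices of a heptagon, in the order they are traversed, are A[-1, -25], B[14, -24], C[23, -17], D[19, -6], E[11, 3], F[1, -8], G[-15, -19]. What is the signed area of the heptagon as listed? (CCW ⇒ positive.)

561

Σ = (374) + (314) + (185) + (123) + (-91) + (-139) + (356) = 1122
Signed area = Σ/2 = 561 (positive ⇒ counter-clockwise traversal).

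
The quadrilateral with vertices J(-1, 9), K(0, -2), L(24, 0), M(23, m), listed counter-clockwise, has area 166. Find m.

The doubled signed area Σ (x_i y_{i+1} − x_{i+1} y_i) is linear in m.
With m=0 it equals 257; the coefficient of m is 25 (from the two edges through M).
So 25·m + 257 = 2·166 = 332 ⇒ m = 3.

3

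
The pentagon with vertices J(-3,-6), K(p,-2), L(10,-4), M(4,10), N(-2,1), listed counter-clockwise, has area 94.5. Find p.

Write out the shoelace sum; only the two edges meeting at K involve p:
2·Area = [((-3)·(-2) − p·(-6)) + (p·(-4) − 10·(-2))] + 155
       = 2·p + 181 = 189
⇒ p = 4.

4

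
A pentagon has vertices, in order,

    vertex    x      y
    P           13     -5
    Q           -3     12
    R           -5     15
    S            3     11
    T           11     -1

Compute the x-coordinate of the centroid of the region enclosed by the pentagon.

3.8

Apply the shoelace formula. First the cross-terms c_i = x_i·y_{i+1} − x_{i+1}·y_i:
  141, 15, -100, -124, -42  ⇒  2A = -110, A = -55.
Then Σ (x_i + x_{i+1})·c_i = -1254, so x̄ = -1254 / (6·(-55)) = 3.8.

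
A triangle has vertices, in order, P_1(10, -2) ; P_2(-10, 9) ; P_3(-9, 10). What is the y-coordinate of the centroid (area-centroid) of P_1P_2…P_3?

17/3

Apply the shoelace (surveyor's) formula. First the cross-terms c_i = x_i·y_{i+1} − x_{i+1}·y_i:
  70, -19, -82  ⇒  2A = -31, A = -15.5.
Then Σ (y_i + y_{i+1})·c_i = -527, so ȳ = -527 / (6·(-15.5)) = 17/3.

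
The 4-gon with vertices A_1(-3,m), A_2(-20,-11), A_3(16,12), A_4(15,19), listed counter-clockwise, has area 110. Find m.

2

The doubled signed area Σ (x_i y_{i+1} − x_{i+1} y_i) is linear in m.
With m=0 it equals 150; the coefficient of m is 35 (from the two edges through A_1).
So 35·m + 150 = 2·110 = 220 ⇒ m = 2.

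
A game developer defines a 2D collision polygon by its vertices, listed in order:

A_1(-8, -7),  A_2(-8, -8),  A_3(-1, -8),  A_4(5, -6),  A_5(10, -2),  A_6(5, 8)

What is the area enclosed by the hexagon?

139.5

Apply the shoelace formula: 2A = Σ (x_i·y_{i+1} − x_{i+1}·y_i), indices taken mod 6.
Σ = (8) + (56) + (46) + (50) + (90) + (29) = 279
Area = |Σ|/2 = 139.5.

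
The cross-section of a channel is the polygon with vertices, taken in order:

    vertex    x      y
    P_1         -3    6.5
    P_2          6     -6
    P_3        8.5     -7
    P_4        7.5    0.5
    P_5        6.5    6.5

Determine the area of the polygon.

76

Apply the shoelace (surveyor's) formula: 2A = Σ (x_i·y_{i+1} − x_{i+1}·y_i), indices taken mod 5.
P_1→P_2: (-3)(-6) − (6)(6.5) = -21
P_2→P_3: (6)(-7) − (8.5)(-6) = 9
P_3→P_4: (8.5)(0.5) − (7.5)(-7) = 56.75
P_4→P_5: (7.5)(6.5) − (6.5)(0.5) = 45.5
P_5→P_1: (6.5)(6.5) − (-3)(6.5) = 61.75
Σ = 152
Area = |Σ|/2 = 76.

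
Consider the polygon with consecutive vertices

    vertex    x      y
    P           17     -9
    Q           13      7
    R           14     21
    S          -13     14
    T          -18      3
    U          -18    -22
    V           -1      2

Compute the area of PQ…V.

730

Σ = (236) + (175) + (469) + (213) + (450) + (-58) + (-25) = 1460
Area = |Σ|/2 = 730.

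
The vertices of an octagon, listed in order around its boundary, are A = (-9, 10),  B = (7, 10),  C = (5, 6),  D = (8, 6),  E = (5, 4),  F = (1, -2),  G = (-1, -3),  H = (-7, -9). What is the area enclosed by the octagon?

183

Apply the shoelace formula: 2A = Σ (x_i·y_{i+1} − x_{i+1}·y_i), indices taken mod 8.
Cross-terms: -160, -8, -18, 2, -14, -5, -12, -151  ⇒  Σ = -366
Area = |Σ|/2 = 183.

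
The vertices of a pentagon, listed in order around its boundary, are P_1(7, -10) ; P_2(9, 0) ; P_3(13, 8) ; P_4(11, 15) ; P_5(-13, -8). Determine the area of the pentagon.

Apply the shoelace (surveyor's) formula: 2A = Σ (x_i·y_{i+1} − x_{i+1}·y_i), indices taken mod 5.
Cross-terms: 90, 72, 107, 107, 186  ⇒  Σ = 562
Area = |Σ|/2 = 281.

281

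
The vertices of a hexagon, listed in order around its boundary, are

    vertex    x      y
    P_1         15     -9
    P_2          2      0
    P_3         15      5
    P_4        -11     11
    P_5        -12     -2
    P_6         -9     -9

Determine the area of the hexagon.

Cross-terms: 18, 10, 220, 154, 90, 216  ⇒  Σ = 708
Area = |Σ|/2 = 354.

354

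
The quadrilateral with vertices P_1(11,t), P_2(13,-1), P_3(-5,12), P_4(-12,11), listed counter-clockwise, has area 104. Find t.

The doubled signed area Σ (x_i y_{i+1} − x_{i+1} y_i) is linear in t.
With t=0 it equals 108; the coefficient of t is -25 (from the two edges through P_1).
So -25·t + 108 = 2·104 = 208 ⇒ t = -4.

-4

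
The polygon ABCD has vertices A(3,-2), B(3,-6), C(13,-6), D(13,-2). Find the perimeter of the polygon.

|AB| = √((0)² + (-4)²) = √16 = 4
|BC| = √((10)² + (0)²) = √100 = 10
|CD| = √((0)² + (4)²) = √16 = 4
|DA| = √((-10)² + (0)²) = √100 = 10
Perimeter = 4 + 10 + 4 + 10 = 28.

28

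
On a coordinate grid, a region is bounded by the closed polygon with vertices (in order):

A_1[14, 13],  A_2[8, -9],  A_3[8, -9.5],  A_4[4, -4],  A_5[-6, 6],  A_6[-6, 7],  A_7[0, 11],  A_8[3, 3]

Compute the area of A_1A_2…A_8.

168

Apply the surveyor's formula: 2A = Σ (x_i·y_{i+1} − x_{i+1}·y_i), indices taken mod 8.
Cross-terms: -230, -4, 6, 0, -6, -66, -33, -3  ⇒  Σ = -336
Area = |Σ|/2 = 168.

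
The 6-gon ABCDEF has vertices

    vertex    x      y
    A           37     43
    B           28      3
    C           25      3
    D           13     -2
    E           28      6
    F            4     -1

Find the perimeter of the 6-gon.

154

|AB| = √((-9)² + (-40)²) = √1681 = 41
|BC| = √((-3)² + (0)²) = √9 = 3
|CD| = √((-12)² + (-5)²) = √169 = 13
|DE| = √((15)² + (8)²) = √289 = 17
|EF| = √((-24)² + (-7)²) = √625 = 25
|FA| = √((33)² + (44)²) = √3025 = 55
Perimeter = 41 + 3 + 13 + 17 + 25 + 55 = 154.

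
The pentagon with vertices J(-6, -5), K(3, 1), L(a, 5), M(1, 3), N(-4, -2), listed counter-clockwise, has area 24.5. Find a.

The doubled signed area Σ (x_i y_{i+1} − x_{i+1} y_i) is linear in a.
With a=0 it equals 37; the coefficient of a is 2 (from the two edges through L).
So 2·a + 37 = 2·24.5 = 49 ⇒ a = 6.

6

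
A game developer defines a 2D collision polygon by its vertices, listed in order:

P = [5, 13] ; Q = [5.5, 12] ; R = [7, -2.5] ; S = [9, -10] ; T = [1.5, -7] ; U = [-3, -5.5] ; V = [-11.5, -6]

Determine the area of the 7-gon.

199.375

P→Q: (5)(12) − (5.5)(13) = -11.5
Q→R: (5.5)(-2.5) − (7)(12) = -97.75
R→S: (7)(-10) − (9)(-2.5) = -47.5
S→T: (9)(-7) − (1.5)(-10) = -48
T→U: (1.5)(-5.5) − (-3)(-7) = -29.25
U→V: (-3)(-6) − (-11.5)(-5.5) = -45.25
V→P: (-11.5)(13) − (5)(-6) = -119.5
Σ = -398.75
Area = |Σ|/2 = 199.375.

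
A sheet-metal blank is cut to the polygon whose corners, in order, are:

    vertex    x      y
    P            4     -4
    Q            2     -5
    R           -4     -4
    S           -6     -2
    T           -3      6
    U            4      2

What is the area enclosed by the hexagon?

76

Apply the surveyor's formula: 2A = Σ (x_i·y_{i+1} − x_{i+1}·y_i), indices taken mod 6.
Σ = (-12) + (-28) + (-16) + (-42) + (-30) + (-24) = -152
Area = |Σ|/2 = 76.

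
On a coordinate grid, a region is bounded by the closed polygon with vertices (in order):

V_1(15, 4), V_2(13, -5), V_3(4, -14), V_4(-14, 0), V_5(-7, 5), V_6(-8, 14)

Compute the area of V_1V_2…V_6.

V_1→V_2: (15)(-5) − (13)(4) = -127
V_2→V_3: (13)(-14) − (4)(-5) = -162
V_3→V_4: (4)(0) − (-14)(-14) = -196
V_4→V_5: (-14)(5) − (-7)(0) = -70
V_5→V_6: (-7)(14) − (-8)(5) = -58
V_6→V_1: (-8)(4) − (15)(14) = -242
Σ = -855
Area = |Σ|/2 = 427.5.

427.5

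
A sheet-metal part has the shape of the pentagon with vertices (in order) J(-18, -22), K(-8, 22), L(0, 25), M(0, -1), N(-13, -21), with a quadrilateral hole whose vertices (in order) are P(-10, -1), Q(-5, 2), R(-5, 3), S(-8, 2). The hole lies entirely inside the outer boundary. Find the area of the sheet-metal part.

432.5

Outer boundary:
Apply the shoelace formula: 2A = Σ (x_i·y_{i+1} − x_{i+1}·y_i), indices taken mod 5.
Σ = (-572) + (-200) + (0) + (-13) + (-92) = -877
Area = |Σ|/2 = 438.5.
Hole:
Apply the surveyor's formula: 2A = Σ (x_i·y_{i+1} − x_{i+1}·y_i), indices taken mod 4.
P→Q: (-10)(2) − (-5)(-1) = -25
Q→R: (-5)(3) − (-5)(2) = -5
R→S: (-5)(2) − (-8)(3) = 14
S→P: (-8)(-1) − (-10)(2) = 28
Σ = 12
Area = |Σ|/2 = 6.
Net area = 438.5 − 6 = 432.5.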